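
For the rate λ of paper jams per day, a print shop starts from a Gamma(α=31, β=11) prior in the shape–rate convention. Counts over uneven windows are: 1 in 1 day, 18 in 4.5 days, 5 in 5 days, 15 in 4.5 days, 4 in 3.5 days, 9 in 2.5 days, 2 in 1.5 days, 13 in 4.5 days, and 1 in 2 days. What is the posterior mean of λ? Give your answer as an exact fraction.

Total count: 1 + 18 + 5 + 15 + 4 + 9 + 2 + 13 + 1 = 68.
Total exposure: 1 + 4.5 + 5 + 4.5 + 3.5 + 2.5 + 1.5 + 4.5 + 2 = 29 days.
Gamma(α, β) with Poisson data over total exposure Σt gives posterior Gamma(α+Σx, β+Σt) = Gamma(99, 40).
Posterior mean = α'/β' = 99/40.

99/40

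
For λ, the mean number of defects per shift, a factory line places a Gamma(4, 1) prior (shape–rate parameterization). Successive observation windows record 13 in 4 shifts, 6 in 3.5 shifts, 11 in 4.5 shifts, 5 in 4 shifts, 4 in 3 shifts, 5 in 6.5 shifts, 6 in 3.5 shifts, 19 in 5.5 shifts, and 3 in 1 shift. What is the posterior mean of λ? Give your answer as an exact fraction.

Total count: 13 + 6 + 11 + 5 + 4 + 5 + 6 + 19 + 3 = 72.
Total exposure: 4 + 3.5 + 4.5 + 4 + 3 + 6.5 + 3.5 + 5.5 + 1 = 35.5 shifts.
Conjugate update: add total count to the shape and total exposure to the rate, giving Gamma(76, 73/2).
Posterior mean = α'/β' = 76/(73/2) = 152/73.

152/73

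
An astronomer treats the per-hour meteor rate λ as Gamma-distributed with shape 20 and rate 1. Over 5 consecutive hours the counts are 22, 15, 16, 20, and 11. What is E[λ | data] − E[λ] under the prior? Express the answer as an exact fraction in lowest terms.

Total count: 22 + 15 + 16 + 20 + 11 = 84.
Total exposure: 5 hours.
By Gamma–Poisson conjugacy, the posterior is Gamma(α + Σx, β + Σt) = Gamma(20 + 84, 1 + 5) = Gamma(104, 6).
Posterior mean = 104/6 = 52/3; prior mean = 20/1 = 20. Difference = 52/3 − 20 = -8/3.

-8/3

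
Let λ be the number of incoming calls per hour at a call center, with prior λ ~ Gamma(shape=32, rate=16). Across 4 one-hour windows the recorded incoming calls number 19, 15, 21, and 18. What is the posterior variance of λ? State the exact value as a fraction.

21/80

Total count: 19 + 15 + 21 + 18 = 73.
Total exposure: 4 hours.
The Gamma prior is conjugate for the Poisson rate, so λ | data ~ Gamma(32+73, 16+4) = Gamma(105, 20).
Posterior variance = α'/β'² = 105/400 = 21/80.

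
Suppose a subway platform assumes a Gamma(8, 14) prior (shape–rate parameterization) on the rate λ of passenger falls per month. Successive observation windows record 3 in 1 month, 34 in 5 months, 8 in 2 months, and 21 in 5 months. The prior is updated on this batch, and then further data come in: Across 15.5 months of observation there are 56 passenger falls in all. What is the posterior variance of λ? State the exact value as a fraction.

Total count: 3 + 34 + 8 + 21 = 66.
Total exposure: 1 + 5 + 2 + 5 = 13 months.
After the first batch: Gamma(8 + 66, 14 + 13) = Gamma(74, 27).
Total count 56 over total exposure 15.5 months.
After the second batch: Gamma(74 + 56, 27 + 15.5) = Gamma(130, 85/2).
Posterior variance = α'/β'² = 130/(7225/4) = 104/1445.

104/1445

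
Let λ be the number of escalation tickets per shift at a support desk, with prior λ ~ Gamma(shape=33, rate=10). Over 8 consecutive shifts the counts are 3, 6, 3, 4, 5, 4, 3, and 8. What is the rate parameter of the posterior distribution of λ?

Total count: 3 + 6 + 3 + 4 + 5 + 4 + 3 + 8 = 36.
Total exposure: 8 shifts.
By Gamma–Poisson conjugacy, the posterior is Gamma(α + Σx, β + Σt) = Gamma(33 + 36, 10 + 8) = Gamma(69, 18).

18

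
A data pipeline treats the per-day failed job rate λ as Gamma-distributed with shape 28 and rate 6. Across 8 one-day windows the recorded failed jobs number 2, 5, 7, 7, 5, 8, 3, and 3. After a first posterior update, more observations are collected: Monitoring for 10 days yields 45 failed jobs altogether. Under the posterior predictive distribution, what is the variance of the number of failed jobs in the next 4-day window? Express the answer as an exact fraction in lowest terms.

Total count: 2 + 5 + 7 + 7 + 5 + 8 + 3 + 3 = 40.
Total exposure: 8 days.
After the first batch: Gamma(28 + 40, 6 + 8) = Gamma(68, 14).
Total count 45 over total exposure 10 days.
After the second batch: Gamma(68 + 45, 14 + 10) = Gamma(113, 24).
The posterior predictive for a window of length T is Negative Binomial with variance T·α'·(β'+T)/β'² = 4·113·28/576 = 791/36.

791/36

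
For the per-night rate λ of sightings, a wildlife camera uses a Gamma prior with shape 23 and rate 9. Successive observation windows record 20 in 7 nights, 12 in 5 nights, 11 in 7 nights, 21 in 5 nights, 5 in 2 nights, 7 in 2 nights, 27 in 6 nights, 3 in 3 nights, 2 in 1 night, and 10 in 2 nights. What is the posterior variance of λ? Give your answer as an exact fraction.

Total count: 20 + 12 + 11 + 21 + 5 + 7 + 27 + 3 + 2 + 10 = 118.
Total exposure: 7 + 5 + 7 + 5 + 2 + 2 + 6 + 3 + 1 + 2 = 40 nights.
The Gamma prior is conjugate for the Poisson rate, so λ | data ~ Gamma(23+118, 9+40) = Gamma(141, 49).
Posterior variance = α'/β'² = 141/2401.

141/2401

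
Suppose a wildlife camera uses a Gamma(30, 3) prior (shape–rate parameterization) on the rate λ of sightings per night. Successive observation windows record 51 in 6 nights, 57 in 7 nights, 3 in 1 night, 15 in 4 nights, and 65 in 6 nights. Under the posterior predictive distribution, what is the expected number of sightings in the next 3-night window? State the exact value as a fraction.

221/9

Total count: 51 + 57 + 3 + 15 + 65 = 191.
Total exposure: 6 + 7 + 1 + 4 + 6 = 24 nights.
By Gamma–Poisson conjugacy, the posterior is Gamma(α + Σx, β + Σt) = Gamma(30 + 191, 3 + 24) = Gamma(221, 27).
Predictive mean over a 3-night window = T·E[λ|data] = 3·221/27 = 221/9.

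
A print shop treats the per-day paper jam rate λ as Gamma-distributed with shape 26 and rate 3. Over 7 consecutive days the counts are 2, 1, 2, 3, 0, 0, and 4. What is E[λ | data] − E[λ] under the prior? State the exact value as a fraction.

Total count: 2 + 1 + 2 + 3 + 0 + 0 + 4 = 12.
Total exposure: 7 days.
Gamma(α, β) with Poisson data over total exposure Σt gives posterior Gamma(α+Σx, β+Σt) = Gamma(38, 10).
Posterior mean = 38/10 = 19/5; prior mean = 26/3 = 26/3. Difference = 19/5 − 26/3 = -73/15.

-73/15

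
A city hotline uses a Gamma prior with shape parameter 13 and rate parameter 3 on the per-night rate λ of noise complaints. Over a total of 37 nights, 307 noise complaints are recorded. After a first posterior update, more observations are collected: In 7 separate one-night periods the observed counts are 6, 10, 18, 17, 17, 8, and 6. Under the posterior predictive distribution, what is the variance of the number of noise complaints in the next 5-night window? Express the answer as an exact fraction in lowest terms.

104520/2209

Total count 307 over total exposure 37 nights.
After the first batch: Gamma(13 + 307, 3 + 37) = Gamma(320, 40).
Total count: 6 + 10 + 18 + 17 + 17 + 8 + 6 = 82.
Total exposure: 7 nights.
After the second batch: Gamma(320 + 82, 40 + 7) = Gamma(402, 47).
The posterior predictive for a window of length T is Negative Binomial with variance T·α'·(β'+T)/β'² = 5·402·52/2209 = 104520/2209.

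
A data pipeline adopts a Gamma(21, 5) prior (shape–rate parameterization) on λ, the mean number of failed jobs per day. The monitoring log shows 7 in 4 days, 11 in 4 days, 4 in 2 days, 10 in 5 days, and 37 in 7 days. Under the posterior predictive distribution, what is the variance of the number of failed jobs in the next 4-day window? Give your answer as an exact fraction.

1240/81

Total count: 7 + 11 + 4 + 10 + 37 = 69.
Total exposure: 4 + 4 + 2 + 5 + 7 = 22 days.
By Gamma–Poisson conjugacy, the posterior is Gamma(α + Σx, β + Σt) = Gamma(21 + 69, 5 + 22) = Gamma(90, 27).
The posterior predictive for a window of length T is Negative Binomial with variance T·α'·(β'+T)/β'² = 4·90·31/729 = 1240/81.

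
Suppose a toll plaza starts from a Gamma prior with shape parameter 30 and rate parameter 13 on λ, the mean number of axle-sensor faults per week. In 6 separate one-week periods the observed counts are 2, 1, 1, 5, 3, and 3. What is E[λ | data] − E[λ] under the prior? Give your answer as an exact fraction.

Total count: 2 + 1 + 1 + 5 + 3 + 3 = 15.
Total exposure: 6 weeks.
Posterior: α' = 30 + 15 = 45, β' = 13 + 6 = 19.
Posterior mean = 45/19 = 45/19; prior mean = 30/13 = 30/13. Difference = 45/19 − 30/13 = 15/247.

15/247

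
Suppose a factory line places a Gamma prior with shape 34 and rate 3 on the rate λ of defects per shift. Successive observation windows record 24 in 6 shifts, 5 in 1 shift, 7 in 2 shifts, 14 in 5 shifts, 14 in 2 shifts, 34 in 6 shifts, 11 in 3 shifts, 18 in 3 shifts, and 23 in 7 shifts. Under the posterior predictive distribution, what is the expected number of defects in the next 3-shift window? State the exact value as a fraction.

Total count: 24 + 5 + 7 + 14 + 14 + 34 + 11 + 18 + 23 = 150.
Total exposure: 6 + 1 + 2 + 5 + 2 + 6 + 3 + 3 + 7 = 35 shifts.
By Gamma–Poisson conjugacy, the posterior is Gamma(α + Σx, β + Σt) = Gamma(34 + 150, 3 + 35) = Gamma(184, 38).
Predictive mean over a 3-shift window = T·E[λ|data] = 3·184/38 = 276/19.

276/19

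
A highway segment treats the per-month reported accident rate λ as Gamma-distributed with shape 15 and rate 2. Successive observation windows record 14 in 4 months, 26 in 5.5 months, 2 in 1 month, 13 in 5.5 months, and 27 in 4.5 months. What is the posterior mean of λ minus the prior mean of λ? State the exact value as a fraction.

-287/90

Total count: 14 + 26 + 2 + 13 + 27 = 82.
Total exposure: 4 + 5.5 + 1 + 5.5 + 4.5 = 20.5 months.
Gamma(α, β) with Poisson data over total exposure Σt gives posterior Gamma(α+Σx, β+Σt) = Gamma(97, 45/2).
Posterior mean = 97/(45/2) = 194/45; prior mean = 15/2 = 15/2. Difference = 194/45 − 15/2 = -287/90.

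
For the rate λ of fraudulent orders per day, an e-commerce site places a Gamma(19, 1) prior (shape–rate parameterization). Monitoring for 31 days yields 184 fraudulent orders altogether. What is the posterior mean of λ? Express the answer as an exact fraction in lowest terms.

203/32

Total count 184 over total exposure 31 days.
Conjugate update: add total count to the shape and total exposure to the rate, giving Gamma(203, 32).
Posterior mean = α'/β' = 203/32.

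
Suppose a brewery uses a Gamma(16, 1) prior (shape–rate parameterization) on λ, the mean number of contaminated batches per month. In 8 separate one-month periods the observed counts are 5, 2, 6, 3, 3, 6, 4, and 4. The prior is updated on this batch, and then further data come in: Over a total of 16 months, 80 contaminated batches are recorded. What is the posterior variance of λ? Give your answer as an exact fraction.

129/625

Total count: 5 + 2 + 6 + 3 + 3 + 6 + 4 + 4 = 33.
Total exposure: 8 months.
After the first batch: Gamma(16 + 33, 1 + 8) = Gamma(49, 9).
Total count 80 over total exposure 16 months.
After the second batch: Gamma(49 + 80, 9 + 16) = Gamma(129, 25).
Posterior variance = α'/β'² = 129/625.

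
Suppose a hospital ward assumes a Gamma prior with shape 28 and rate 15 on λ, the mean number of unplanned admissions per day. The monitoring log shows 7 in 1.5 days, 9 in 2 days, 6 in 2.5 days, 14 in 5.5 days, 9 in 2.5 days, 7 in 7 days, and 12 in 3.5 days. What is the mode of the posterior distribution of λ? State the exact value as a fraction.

182/79

Total count: 7 + 9 + 6 + 14 + 9 + 7 + 12 = 64.
Total exposure: 1.5 + 2 + 2.5 + 5.5 + 2.5 + 7 + 3.5 = 24.5 days.
Posterior: α' = 28 + 64 = 92, β' = 15 + 24.5 = 79/2.
Posterior mode = (α'−1)/β' = 91/(79/2) = 182/79.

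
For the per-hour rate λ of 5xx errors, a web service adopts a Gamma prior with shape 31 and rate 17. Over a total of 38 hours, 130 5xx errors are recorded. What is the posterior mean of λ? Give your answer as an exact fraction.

161/55

Total count 130 over total exposure 38 hours.
Posterior: α' = 31 + 130 = 161, β' = 17 + 38 = 55.
Posterior mean = α'/β' = 161/55.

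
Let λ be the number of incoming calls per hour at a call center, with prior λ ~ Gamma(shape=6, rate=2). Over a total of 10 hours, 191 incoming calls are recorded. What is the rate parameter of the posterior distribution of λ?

Total count 191 over total exposure 10 hours.
By Gamma–Poisson conjugacy, the posterior is Gamma(α + Σx, β + Σt) = Gamma(6 + 191, 2 + 10) = Gamma(197, 12).

12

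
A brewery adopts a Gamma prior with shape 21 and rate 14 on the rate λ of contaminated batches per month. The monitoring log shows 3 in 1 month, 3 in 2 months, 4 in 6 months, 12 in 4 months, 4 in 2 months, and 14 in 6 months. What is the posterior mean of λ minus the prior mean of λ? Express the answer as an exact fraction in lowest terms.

17/70

Total count: 3 + 3 + 4 + 12 + 4 + 14 = 40.
Total exposure: 1 + 2 + 6 + 4 + 2 + 6 = 21 months.
The Gamma prior is conjugate for the Poisson rate, so λ | data ~ Gamma(21+40, 14+21) = Gamma(61, 35).
Posterior mean = 61/35 = 61/35; prior mean = 21/14 = 3/2. Difference = 61/35 − 3/2 = 17/70.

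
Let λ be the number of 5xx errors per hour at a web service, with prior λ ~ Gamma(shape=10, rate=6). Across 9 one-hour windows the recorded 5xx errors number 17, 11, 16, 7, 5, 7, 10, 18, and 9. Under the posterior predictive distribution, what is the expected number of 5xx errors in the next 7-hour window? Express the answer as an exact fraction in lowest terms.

154/3

Total count: 17 + 11 + 16 + 7 + 5 + 7 + 10 + 18 + 9 = 100.
Total exposure: 9 hours.
The Gamma prior is conjugate for the Poisson rate, so λ | data ~ Gamma(10+100, 6+9) = Gamma(110, 15).
Predictive mean over a 7-hour window = T·E[λ|data] = 7·110/15 = 154/3.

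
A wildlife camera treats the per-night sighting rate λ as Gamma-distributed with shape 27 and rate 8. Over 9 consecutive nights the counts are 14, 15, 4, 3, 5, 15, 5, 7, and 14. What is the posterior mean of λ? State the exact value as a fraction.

109/17

Total count: 14 + 15 + 4 + 3 + 5 + 15 + 5 + 7 + 14 = 82.
Total exposure: 9 nights.
Conjugate update: add total count to the shape and total exposure to the rate, giving Gamma(109, 17).
Posterior mean = α'/β' = 109/17.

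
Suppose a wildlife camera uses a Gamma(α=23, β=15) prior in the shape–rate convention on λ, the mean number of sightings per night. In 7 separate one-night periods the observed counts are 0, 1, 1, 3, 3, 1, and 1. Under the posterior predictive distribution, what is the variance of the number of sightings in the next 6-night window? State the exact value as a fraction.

Total count: 0 + 1 + 1 + 3 + 3 + 1 + 1 = 10.
Total exposure: 7 nights.
Posterior: α' = 23 + 10 = 33, β' = 15 + 7 = 22.
The posterior predictive for a window of length T is Negative Binomial with variance T·α'·(β'+T)/β'² = 6·33·28/484 = 126/11.

126/11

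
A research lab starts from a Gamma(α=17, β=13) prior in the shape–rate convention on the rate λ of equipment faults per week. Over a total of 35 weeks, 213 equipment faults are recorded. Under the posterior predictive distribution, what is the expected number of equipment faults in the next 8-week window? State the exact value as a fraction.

Total count 213 over total exposure 35 weeks.
Posterior: α' = 17 + 213 = 230, β' = 13 + 35 = 48.
Predictive mean over an 8-week window = T·E[λ|data] = 8·230/48 = 115/3.

115/3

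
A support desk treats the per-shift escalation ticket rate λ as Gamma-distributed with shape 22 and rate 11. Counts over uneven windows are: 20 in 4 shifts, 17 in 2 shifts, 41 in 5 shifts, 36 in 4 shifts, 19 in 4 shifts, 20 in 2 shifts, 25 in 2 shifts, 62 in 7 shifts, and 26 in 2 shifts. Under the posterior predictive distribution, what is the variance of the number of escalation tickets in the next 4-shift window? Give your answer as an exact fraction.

54144/1849

Total count: 20 + 17 + 41 + 36 + 19 + 20 + 25 + 62 + 26 = 266.
Total exposure: 4 + 2 + 5 + 4 + 4 + 2 + 2 + 7 + 2 = 32 shifts.
Gamma(α, β) with Poisson data over total exposure Σt gives posterior Gamma(α+Σx, β+Σt) = Gamma(288, 43).
The posterior predictive for a window of length T is Negative Binomial with variance T·α'·(β'+T)/β'² = 4·288·47/1849 = 54144/1849.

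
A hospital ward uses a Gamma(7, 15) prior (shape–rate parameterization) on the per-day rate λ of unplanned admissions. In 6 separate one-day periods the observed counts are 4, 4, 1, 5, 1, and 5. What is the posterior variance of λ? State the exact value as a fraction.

3/49

Total count: 4 + 4 + 1 + 5 + 1 + 5 = 20.
Total exposure: 6 days.
Gamma(α, β) with Poisson data over total exposure Σt gives posterior Gamma(α+Σx, β+Σt) = Gamma(27, 21).
Posterior variance = α'/β'² = 27/441 = 3/49.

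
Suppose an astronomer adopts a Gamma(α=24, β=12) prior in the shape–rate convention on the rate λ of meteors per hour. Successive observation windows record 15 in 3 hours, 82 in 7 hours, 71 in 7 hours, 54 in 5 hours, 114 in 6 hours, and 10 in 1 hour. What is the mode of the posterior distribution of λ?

Total count: 15 + 82 + 71 + 54 + 114 + 10 = 346.
Total exposure: 3 + 7 + 7 + 5 + 6 + 1 = 29 hours.
Posterior: α' = 24 + 346 = 370, β' = 12 + 29 = 41.
Posterior mode = (α'−1)/β' = 369/41 = 9.

9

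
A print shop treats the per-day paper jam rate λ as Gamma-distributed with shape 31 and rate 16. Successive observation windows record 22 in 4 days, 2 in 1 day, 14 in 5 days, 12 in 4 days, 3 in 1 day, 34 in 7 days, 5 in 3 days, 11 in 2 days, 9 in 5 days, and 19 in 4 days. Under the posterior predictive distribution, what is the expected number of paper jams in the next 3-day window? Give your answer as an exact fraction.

243/26

Total count: 22 + 2 + 14 + 12 + 3 + 34 + 5 + 11 + 9 + 19 = 131.
Total exposure: 4 + 1 + 5 + 4 + 1 + 7 + 3 + 2 + 5 + 4 = 36 days.
Gamma(α, β) with Poisson data over total exposure Σt gives posterior Gamma(α+Σx, β+Σt) = Gamma(162, 52).
Predictive mean over a 3-day window = T·E[λ|data] = 3·162/52 = 243/26.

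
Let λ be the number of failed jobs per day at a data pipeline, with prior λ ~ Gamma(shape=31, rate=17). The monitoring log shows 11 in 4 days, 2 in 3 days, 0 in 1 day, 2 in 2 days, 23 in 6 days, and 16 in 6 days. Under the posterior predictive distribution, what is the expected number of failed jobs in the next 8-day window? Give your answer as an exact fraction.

680/39

Total count: 11 + 2 + 0 + 2 + 23 + 16 = 54.
Total exposure: 4 + 3 + 1 + 2 + 6 + 6 = 22 days.
The Gamma prior is conjugate for the Poisson rate, so λ | data ~ Gamma(31+54, 17+22) = Gamma(85, 39).
Predictive mean over an 8-day window = T·E[λ|data] = 8·85/39 = 680/39.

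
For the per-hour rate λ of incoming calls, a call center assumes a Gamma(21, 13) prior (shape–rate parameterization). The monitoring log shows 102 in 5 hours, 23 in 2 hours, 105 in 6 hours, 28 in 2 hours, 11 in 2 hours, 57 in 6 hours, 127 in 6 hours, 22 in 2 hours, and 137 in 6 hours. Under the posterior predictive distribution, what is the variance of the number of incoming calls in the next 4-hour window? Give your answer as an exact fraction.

34182/625

Total count: 102 + 23 + 105 + 28 + 11 + 57 + 127 + 22 + 137 = 612.
Total exposure: 5 + 2 + 6 + 2 + 2 + 6 + 6 + 2 + 6 = 37 hours.
Conjugate update: add total count to the shape and total exposure to the rate, giving Gamma(633, 50).
The posterior predictive for a window of length T is Negative Binomial with variance T·α'·(β'+T)/β'² = 4·633·54/2500 = 34182/625.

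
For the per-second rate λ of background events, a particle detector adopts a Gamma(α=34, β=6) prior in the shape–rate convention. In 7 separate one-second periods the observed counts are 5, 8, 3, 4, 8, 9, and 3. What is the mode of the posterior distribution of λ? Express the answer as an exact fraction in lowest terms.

73/13

Total count: 5 + 8 + 3 + 4 + 8 + 9 + 3 = 40.
Total exposure: 7 seconds.
Conjugate update: add total count to the shape and total exposure to the rate, giving Gamma(74, 13).
Posterior mode = (α'−1)/β' = 73/13.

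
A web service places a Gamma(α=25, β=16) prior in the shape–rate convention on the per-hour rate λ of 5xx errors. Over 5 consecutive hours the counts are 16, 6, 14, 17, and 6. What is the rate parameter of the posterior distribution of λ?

Total count: 16 + 6 + 14 + 17 + 6 = 59.
Total exposure: 5 hours.
Gamma(α, β) with Poisson data over total exposure Σt gives posterior Gamma(α+Σx, β+Σt) = Gamma(84, 21).

21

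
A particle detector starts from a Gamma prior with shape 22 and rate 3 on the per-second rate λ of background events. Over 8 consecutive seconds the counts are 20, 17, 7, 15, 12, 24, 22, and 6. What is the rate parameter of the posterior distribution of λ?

Total count: 20 + 17 + 7 + 15 + 12 + 24 + 22 + 6 = 123.
Total exposure: 8 seconds.
By Gamma–Poisson conjugacy, the posterior is Gamma(α + Σx, β + Σt) = Gamma(22 + 123, 3 + 8) = Gamma(145, 11).

11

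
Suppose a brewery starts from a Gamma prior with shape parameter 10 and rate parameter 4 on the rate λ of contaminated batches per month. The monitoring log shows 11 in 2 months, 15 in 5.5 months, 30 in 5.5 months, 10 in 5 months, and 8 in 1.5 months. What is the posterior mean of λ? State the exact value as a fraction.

168/47

Total count: 11 + 15 + 30 + 10 + 8 = 74.
Total exposure: 2 + 5.5 + 5.5 + 5 + 1.5 = 19.5 months.
By Gamma–Poisson conjugacy, the posterior is Gamma(α + Σx, β + Σt) = Gamma(10 + 74, 4 + 19.5) = Gamma(84, 47/2).
Posterior mean = α'/β' = 84/(47/2) = 168/47.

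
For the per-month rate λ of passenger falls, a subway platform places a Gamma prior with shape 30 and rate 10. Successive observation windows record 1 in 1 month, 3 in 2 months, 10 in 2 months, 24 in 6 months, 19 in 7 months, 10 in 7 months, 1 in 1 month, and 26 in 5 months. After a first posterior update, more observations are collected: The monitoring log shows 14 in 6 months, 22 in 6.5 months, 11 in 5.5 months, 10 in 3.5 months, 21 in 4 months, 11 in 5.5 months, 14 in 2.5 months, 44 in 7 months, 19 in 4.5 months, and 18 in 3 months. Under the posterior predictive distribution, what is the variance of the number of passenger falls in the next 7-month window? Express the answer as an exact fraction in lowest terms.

Total count: 1 + 3 + 10 + 24 + 19 + 10 + 1 + 26 = 94.
Total exposure: 1 + 2 + 2 + 6 + 7 + 7 + 1 + 5 = 31 months.
After the first batch: Gamma(30 + 94, 10 + 31) = Gamma(124, 41).
Total count: 14 + 22 + 11 + 10 + 21 + 11 + 14 + 44 + 19 + 18 = 184.
Total exposure: 6 + 6.5 + 5.5 + 3.5 + 4 + 5.5 + 2.5 + 7 + 4.5 + 3 = 48 months.
After the second batch: Gamma(124 + 184, 41 + 48) = Gamma(308, 89).
The posterior predictive for a window of length T is Negative Binomial with variance T·α'·(β'+T)/β'² = 7·308·96/7921 = 206976/7921.

206976/7921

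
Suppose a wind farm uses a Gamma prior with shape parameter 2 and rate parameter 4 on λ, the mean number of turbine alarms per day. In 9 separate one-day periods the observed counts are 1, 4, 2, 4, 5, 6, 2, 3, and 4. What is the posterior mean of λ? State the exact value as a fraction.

Total count: 1 + 4 + 2 + 4 + 5 + 6 + 2 + 3 + 4 = 31.
Total exposure: 9 days.
The Gamma prior is conjugate for the Poisson rate, so λ | data ~ Gamma(2+31, 4+9) = Gamma(33, 13).
Posterior mean = α'/β' = 33/13.

33/13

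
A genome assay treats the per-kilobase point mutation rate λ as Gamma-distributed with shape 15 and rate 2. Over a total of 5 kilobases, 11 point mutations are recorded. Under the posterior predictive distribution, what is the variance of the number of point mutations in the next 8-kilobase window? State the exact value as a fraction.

3120/49

Total count 11 over total exposure 5 kilobases.
The Gamma prior is conjugate for the Poisson rate, so λ | data ~ Gamma(15+11, 2+5) = Gamma(26, 7).
The posterior predictive for a window of length T is Negative Binomial with variance T·α'·(β'+T)/β'² = 8·26·15/49 = 3120/49.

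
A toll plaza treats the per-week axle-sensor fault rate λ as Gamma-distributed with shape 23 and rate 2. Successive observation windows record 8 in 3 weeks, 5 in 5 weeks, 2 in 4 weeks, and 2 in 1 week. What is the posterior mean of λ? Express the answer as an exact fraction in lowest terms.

8/3

Total count: 8 + 5 + 2 + 2 = 17.
Total exposure: 3 + 5 + 4 + 1 = 13 weeks.
Posterior: α' = 23 + 17 = 40, β' = 2 + 13 = 15.
Posterior mean = α'/β' = 40/15 = 8/3.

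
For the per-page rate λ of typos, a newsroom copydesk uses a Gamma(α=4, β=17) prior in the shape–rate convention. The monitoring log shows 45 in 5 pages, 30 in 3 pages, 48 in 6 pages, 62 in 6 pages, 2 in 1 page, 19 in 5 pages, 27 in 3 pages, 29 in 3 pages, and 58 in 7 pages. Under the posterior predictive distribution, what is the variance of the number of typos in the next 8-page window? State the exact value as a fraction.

2592/49

Total count: 45 + 30 + 48 + 62 + 2 + 19 + 27 + 29 + 58 = 320.
Total exposure: 5 + 3 + 6 + 6 + 1 + 5 + 3 + 3 + 7 = 39 pages.
Conjugate update: add total count to the shape and total exposure to the rate, giving Gamma(324, 56).
The posterior predictive for a window of length T is Negative Binomial with variance T·α'·(β'+T)/β'² = 8·324·64/3136 = 2592/49.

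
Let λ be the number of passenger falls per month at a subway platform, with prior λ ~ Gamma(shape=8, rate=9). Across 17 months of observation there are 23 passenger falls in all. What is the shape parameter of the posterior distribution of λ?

31

Total count 23 over total exposure 17 months.
Gamma(α, β) with Poisson data over total exposure Σt gives posterior Gamma(α+Σx, β+Σt) = Gamma(31, 26).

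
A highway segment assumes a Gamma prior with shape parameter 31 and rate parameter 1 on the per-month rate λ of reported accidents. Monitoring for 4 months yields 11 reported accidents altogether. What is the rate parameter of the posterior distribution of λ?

Total count 11 over total exposure 4 months.
The Gamma prior is conjugate for the Poisson rate, so λ | data ~ Gamma(31+11, 1+4) = Gamma(42, 5).

5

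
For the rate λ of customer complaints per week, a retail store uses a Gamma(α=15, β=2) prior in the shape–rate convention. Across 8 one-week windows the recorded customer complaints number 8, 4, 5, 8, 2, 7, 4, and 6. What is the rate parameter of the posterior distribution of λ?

Total count: 8 + 4 + 5 + 8 + 2 + 7 + 4 + 6 = 44.
Total exposure: 8 weeks.
Posterior: α' = 15 + 44 = 59, β' = 2 + 8 = 10.

10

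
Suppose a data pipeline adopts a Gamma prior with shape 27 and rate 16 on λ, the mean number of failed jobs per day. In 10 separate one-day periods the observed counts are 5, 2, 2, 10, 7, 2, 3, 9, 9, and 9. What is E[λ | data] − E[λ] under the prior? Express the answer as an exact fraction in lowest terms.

Total count: 5 + 2 + 2 + 10 + 7 + 2 + 3 + 9 + 9 + 9 = 58.
Total exposure: 10 days.
Conjugate update: add total count to the shape and total exposure to the rate, giving Gamma(85, 26).
Posterior mean = 85/26 = 85/26; prior mean = 27/16 = 27/16. Difference = 85/26 − 27/16 = 329/208.

329/208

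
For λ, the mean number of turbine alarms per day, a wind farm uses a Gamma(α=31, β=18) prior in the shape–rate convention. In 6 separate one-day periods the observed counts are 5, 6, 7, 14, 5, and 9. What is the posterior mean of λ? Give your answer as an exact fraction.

Total count: 5 + 6 + 7 + 14 + 5 + 9 = 46.
Total exposure: 6 days.
Gamma(α, β) with Poisson data over total exposure Σt gives posterior Gamma(α+Σx, β+Σt) = Gamma(77, 24).
Posterior mean = α'/β' = 77/24.

77/24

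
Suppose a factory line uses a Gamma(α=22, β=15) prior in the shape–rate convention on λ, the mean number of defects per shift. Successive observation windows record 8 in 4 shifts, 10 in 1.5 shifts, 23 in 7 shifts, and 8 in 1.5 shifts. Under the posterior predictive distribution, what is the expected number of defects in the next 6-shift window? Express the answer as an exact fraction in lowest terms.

Total count: 8 + 10 + 23 + 8 = 49.
Total exposure: 4 + 1.5 + 7 + 1.5 = 14 shifts.
The Gamma prior is conjugate for the Poisson rate, so λ | data ~ Gamma(22+49, 15+14) = Gamma(71, 29).
Predictive mean over a 6-shift window = T·E[λ|data] = 6·71/29 = 426/29.

426/29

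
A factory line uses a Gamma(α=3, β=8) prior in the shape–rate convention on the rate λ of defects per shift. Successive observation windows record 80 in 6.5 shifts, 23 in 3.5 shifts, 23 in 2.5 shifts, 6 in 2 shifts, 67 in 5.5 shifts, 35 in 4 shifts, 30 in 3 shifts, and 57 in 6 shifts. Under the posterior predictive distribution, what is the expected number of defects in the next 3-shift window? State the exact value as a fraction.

Total count: 80 + 23 + 23 + 6 + 67 + 35 + 30 + 57 = 321.
Total exposure: 6.5 + 3.5 + 2.5 + 2 + 5.5 + 4 + 3 + 6 = 33 shifts.
Gamma(α, β) with Poisson data over total exposure Σt gives posterior Gamma(α+Σx, β+Σt) = Gamma(324, 41).
Predictive mean over a 3-shift window = T·E[λ|data] = 3·324/41 = 972/41.

972/41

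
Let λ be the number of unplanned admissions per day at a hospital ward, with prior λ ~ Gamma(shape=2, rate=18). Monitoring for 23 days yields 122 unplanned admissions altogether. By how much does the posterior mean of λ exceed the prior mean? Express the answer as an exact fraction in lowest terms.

Total count 122 over total exposure 23 days.
Conjugate update: add total count to the shape and total exposure to the rate, giving Gamma(124, 41).
Posterior mean = 124/41 = 124/41; prior mean = 2/18 = 1/9. Difference = 124/41 − 1/9 = 1075/369.

1075/369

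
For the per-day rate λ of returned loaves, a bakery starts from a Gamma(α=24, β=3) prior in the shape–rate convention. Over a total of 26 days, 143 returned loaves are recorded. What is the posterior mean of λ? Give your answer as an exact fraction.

167/29

Total count 143 over total exposure 26 days.
Conjugate update: add total count to the shape and total exposure to the rate, giving Gamma(167, 29).
Posterior mean = α'/β' = 167/29.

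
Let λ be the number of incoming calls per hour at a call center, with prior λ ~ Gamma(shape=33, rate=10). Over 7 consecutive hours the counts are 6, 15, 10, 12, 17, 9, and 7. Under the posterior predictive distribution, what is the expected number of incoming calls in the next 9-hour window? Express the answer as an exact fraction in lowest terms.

Total count: 6 + 15 + 10 + 12 + 17 + 9 + 7 = 76.
Total exposure: 7 hours.
Conjugate update: add total count to the shape and total exposure to the rate, giving Gamma(109, 17).
Predictive mean over a 9-hour window = T·E[λ|data] = 9·109/17 = 981/17.

981/17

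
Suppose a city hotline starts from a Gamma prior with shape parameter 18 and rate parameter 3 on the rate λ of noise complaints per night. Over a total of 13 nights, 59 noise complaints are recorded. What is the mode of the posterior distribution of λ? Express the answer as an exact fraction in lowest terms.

19/4

Total count 59 over total exposure 13 nights.
Posterior: α' = 18 + 59 = 77, β' = 3 + 13 = 16.
Posterior mode = (α'−1)/β' = 76/16 = 19/4.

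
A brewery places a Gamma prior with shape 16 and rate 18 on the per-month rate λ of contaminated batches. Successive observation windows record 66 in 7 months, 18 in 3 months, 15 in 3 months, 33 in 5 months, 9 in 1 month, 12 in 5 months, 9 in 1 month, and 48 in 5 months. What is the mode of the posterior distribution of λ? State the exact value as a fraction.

75/16

Total count: 66 + 18 + 15 + 33 + 9 + 12 + 9 + 48 = 210.
Total exposure: 7 + 3 + 3 + 5 + 1 + 5 + 1 + 5 = 30 months.
The Gamma prior is conjugate for the Poisson rate, so λ | data ~ Gamma(16+210, 18+30) = Gamma(226, 48).
Posterior mode = (α'−1)/β' = 225/48 = 75/16.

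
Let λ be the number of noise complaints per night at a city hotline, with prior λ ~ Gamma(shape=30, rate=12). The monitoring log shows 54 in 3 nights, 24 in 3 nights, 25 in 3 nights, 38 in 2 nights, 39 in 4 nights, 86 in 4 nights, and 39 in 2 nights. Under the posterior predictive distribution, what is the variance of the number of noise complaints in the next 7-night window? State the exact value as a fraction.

93800/1089

Total count: 54 + 24 + 25 + 38 + 39 + 86 + 39 = 305.
Total exposure: 3 + 3 + 3 + 2 + 4 + 4 + 2 = 21 nights.
By Gamma–Poisson conjugacy, the posterior is Gamma(α + Σx, β + Σt) = Gamma(30 + 305, 12 + 21) = Gamma(335, 33).
The posterior predictive for a window of length T is Negative Binomial with variance T·α'·(β'+T)/β'² = 7·335·40/1089 = 93800/1089.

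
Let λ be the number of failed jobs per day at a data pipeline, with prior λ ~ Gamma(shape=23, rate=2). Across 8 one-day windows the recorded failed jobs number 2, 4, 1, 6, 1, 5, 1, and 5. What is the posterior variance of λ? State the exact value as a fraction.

12/25

Total count: 2 + 4 + 1 + 6 + 1 + 5 + 1 + 5 = 25.
Total exposure: 8 days.
Gamma(α, β) with Poisson data over total exposure Σt gives posterior Gamma(α+Σx, β+Σt) = Gamma(48, 10).
Posterior variance = α'/β'² = 48/100 = 12/25.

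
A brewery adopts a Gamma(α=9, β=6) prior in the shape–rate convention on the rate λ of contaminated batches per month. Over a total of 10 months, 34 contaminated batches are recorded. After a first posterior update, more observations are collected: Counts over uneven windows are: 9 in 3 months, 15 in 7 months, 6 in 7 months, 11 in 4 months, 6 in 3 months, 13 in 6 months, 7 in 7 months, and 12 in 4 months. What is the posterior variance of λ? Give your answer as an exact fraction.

Total count 34 over total exposure 10 months.
After the first batch: Gamma(9 + 34, 6 + 10) = Gamma(43, 16).
Total count: 9 + 15 + 6 + 11 + 6 + 13 + 7 + 12 = 79.
Total exposure: 3 + 7 + 7 + 4 + 3 + 6 + 7 + 4 = 41 months.
After the second batch: Gamma(43 + 79, 16 + 41) = Gamma(122, 57).
Posterior variance = α'/β'² = 122/3249.

122/3249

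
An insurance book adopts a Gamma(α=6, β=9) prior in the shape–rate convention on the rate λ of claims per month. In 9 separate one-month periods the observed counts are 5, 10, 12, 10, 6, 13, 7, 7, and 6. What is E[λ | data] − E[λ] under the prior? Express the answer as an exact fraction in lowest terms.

35/9

Total count: 5 + 10 + 12 + 10 + 6 + 13 + 7 + 7 + 6 = 76.
Total exposure: 9 months.
Gamma(α, β) with Poisson data over total exposure Σt gives posterior Gamma(α+Σx, β+Σt) = Gamma(82, 18).
Posterior mean = 82/18 = 41/9; prior mean = 6/9 = 2/3. Difference = 41/9 − 2/3 = 35/9.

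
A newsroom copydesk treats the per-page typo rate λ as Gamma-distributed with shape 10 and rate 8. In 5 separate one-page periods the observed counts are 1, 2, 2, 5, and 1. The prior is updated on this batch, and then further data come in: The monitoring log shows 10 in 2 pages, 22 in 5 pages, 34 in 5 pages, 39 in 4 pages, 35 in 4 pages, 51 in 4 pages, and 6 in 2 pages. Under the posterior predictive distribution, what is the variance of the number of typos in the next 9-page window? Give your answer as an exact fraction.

Total count: 1 + 2 + 2 + 5 + 1 = 11.
Total exposure: 5 pages.
After the first batch: Gamma(10 + 11, 8 + 5) = Gamma(21, 13).
Total count: 10 + 22 + 34 + 39 + 35 + 51 + 6 = 197.
Total exposure: 2 + 5 + 5 + 4 + 4 + 4 + 2 = 26 pages.
After the second batch: Gamma(21 + 197, 13 + 26) = Gamma(218, 39).
The posterior predictive for a window of length T is Negative Binomial with variance T·α'·(β'+T)/β'² = 9·218·48/1521 = 10464/169.

10464/169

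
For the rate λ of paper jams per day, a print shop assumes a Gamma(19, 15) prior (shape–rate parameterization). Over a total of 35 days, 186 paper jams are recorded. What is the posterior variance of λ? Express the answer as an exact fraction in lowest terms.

41/500

Total count 186 over total exposure 35 days.
By Gamma–Poisson conjugacy, the posterior is Gamma(α + Σx, β + Σt) = Gamma(19 + 186, 15 + 35) = Gamma(205, 50).
Posterior variance = α'/β'² = 205/2500 = 41/500.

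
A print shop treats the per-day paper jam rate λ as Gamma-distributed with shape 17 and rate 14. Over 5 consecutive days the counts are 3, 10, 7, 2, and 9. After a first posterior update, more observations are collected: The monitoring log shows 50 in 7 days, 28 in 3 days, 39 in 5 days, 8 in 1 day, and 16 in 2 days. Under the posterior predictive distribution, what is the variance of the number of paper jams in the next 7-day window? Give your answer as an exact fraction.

Total count: 3 + 10 + 7 + 2 + 9 = 31.
Total exposure: 5 days.
After the first batch: Gamma(17 + 31, 14 + 5) = Gamma(48, 19).
Total count: 50 + 28 + 39 + 8 + 16 = 141.
Total exposure: 7 + 3 + 5 + 1 + 2 = 18 days.
After the second batch: Gamma(48 + 141, 19 + 18) = Gamma(189, 37).
The posterior predictive for a window of length T is Negative Binomial with variance T·α'·(β'+T)/β'² = 7·189·44/1369 = 58212/1369.

58212/1369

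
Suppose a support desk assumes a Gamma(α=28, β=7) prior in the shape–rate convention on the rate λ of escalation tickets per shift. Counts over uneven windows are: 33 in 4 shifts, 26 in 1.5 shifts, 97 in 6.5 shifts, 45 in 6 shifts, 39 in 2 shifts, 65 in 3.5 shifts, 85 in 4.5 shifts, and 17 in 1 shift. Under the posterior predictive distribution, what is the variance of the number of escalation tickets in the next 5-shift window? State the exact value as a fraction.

Total count: 33 + 26 + 97 + 45 + 39 + 65 + 85 + 17 = 407.
Total exposure: 4 + 1.5 + 6.5 + 6 + 2 + 3.5 + 4.5 + 1 = 29 shifts.
The Gamma prior is conjugate for the Poisson rate, so λ | data ~ Gamma(28+407, 7+29) = Gamma(435, 36).
The posterior predictive for a window of length T is Negative Binomial with variance T·α'·(β'+T)/β'² = 5·435·41/1296 = 29725/432.

29725/432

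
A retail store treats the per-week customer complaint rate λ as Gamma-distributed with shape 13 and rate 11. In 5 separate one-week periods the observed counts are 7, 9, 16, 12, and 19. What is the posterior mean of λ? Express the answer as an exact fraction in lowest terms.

Total count: 7 + 9 + 16 + 12 + 19 = 63.
Total exposure: 5 weeks.
By Gamma–Poisson conjugacy, the posterior is Gamma(α + Σx, β + Σt) = Gamma(13 + 63, 11 + 5) = Gamma(76, 16).
Posterior mean = α'/β' = 76/16 = 19/4.

19/4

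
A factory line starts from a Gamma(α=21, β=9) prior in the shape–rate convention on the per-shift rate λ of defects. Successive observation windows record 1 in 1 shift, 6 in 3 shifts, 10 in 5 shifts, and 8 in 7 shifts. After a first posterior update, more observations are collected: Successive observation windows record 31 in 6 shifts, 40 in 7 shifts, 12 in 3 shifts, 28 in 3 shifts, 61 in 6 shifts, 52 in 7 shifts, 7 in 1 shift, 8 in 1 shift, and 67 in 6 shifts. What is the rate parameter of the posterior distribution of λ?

65

Total count: 1 + 6 + 10 + 8 = 25.
Total exposure: 1 + 3 + 5 + 7 = 16 shifts.
After the first batch: Gamma(21 + 25, 9 + 16) = Gamma(46, 25).
Total count: 31 + 40 + 12 + 28 + 61 + 52 + 7 + 8 + 67 = 306.
Total exposure: 6 + 7 + 3 + 3 + 6 + 7 + 1 + 1 + 6 = 40 shifts.
After the second batch: Gamma(46 + 306, 25 + 40) = Gamma(352, 65).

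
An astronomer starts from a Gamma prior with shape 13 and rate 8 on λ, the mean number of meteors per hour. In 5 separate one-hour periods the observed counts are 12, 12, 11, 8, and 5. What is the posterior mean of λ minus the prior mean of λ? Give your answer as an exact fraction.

Total count: 12 + 12 + 11 + 8 + 5 = 48.
Total exposure: 5 hours.
Posterior: α' = 13 + 48 = 61, β' = 8 + 5 = 13.
Posterior mean = 61/13 = 61/13; prior mean = 13/8 = 13/8. Difference = 61/13 − 13/8 = 319/104.

319/104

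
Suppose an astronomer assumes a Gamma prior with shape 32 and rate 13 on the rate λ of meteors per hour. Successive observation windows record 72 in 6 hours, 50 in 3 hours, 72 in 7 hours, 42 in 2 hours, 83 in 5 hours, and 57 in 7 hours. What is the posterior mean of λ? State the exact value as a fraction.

408/43

Total count: 72 + 50 + 72 + 42 + 83 + 57 = 376.
Total exposure: 6 + 3 + 7 + 2 + 5 + 7 = 30 hours.
Gamma(α, β) with Poisson data over total exposure Σt gives posterior Gamma(α+Σx, β+Σt) = Gamma(408, 43).
Posterior mean = α'/β' = 408/43.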